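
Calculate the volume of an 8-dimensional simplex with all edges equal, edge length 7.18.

V_8 = √(9) · 7.18^8 / (8! · 2^(8/2)) ≈ 32.8455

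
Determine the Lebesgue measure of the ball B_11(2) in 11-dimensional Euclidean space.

V = 131072·π^5/10395 ≈ 3858.64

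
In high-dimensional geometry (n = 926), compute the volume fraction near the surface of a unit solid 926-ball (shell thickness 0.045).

1 - (1-0.045)^926 ≈ 1 - 3.042e-19 ≈ 100.000000%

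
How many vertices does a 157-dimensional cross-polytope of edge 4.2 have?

Number of vertices = 2n = 314.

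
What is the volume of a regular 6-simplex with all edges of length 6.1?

V_6 = √(7) · 6.1^6 / (6! · 2^(6/2)) ≈ 23.6649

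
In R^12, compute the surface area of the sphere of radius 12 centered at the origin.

The surface area of an n-ball is 2π^(n/2) r^(n-1) / Γ(n/2). For n=12, r=12: 61917364224·π^6/5 ≈ 1.19053e+13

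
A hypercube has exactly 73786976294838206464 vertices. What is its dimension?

The n-cube has 2^n vertices, and 73786976294838206464 = 2^66, so n = 66.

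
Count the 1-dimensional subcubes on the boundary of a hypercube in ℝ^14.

An n-cube has C(n,k)·2^(n-k) k-faces. Here C(14,1)·2^13 = 14·8192 = 114688.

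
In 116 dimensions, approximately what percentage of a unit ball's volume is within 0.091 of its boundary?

1 - (1-0.091)^116 ≈ 0.999984 ≈ 99.998439%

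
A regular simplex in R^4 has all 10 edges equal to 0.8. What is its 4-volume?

V_4 = √(5) · 0.8^4 / (4! · 2^(4/2)) ≈ 0.00954056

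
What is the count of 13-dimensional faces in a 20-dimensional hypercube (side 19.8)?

An n-cube has C(n,k)·2^(n-k) k-faces. Here C(20,13)·2^7 = 77520·128 = 9922560.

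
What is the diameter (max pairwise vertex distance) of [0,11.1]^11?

Diagonal = √11 · 11.1 ≈ 36.8145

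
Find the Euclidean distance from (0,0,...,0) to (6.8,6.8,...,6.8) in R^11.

The space diagonal of an n-cube of side s is s√n. Here 6.8·√11 ≈ 22.553.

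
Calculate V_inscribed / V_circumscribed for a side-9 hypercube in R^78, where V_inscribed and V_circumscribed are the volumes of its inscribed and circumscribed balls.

Volume scales as r^n, and r_in/r_out = 1/√78, giving (1/√78)^78 ≈ 1.61551e-74.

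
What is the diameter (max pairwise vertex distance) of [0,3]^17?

||(3,3,...,3)|| = √(17)·3 ≈ 12.3693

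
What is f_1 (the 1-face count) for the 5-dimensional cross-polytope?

Each 1-face is the convex hull of 2 vertices, one chosen as ±e_i from each of 2 distinct axes: 2^2·C(5,2) = 40.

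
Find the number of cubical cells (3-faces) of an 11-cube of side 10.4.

An n-cube has C(n,k)·2^(n-k) k-faces. Here C(11,3)·2^8 = 165·256 = 42240.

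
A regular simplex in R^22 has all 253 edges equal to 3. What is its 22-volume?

V = (3^22 / 22!) · √((22+1) / 2^22) ≈ 6.53785e-14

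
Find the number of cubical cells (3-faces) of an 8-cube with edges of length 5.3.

Choose 3 of 8 axes to span the face (C(8,3) = 56 ways), then fix each of the remaining 5 coordinates at one of its two extreme values (2^5 = 32 ways): 56·32 = 1792.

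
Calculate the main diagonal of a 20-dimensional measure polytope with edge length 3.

The space diagonal of an n-cube of side s is s√n. Here 3·√20 ≈ 13.4164.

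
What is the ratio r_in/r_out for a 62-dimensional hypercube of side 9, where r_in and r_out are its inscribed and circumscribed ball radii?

r_in = 9/2 (half the side); r_out = 9√62/2 (half the diagonal). Ratio = 1/√62 ≈ 0.127.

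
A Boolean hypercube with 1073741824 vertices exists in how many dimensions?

The n-cube has 2^n vertices, and 1073741824 = 2^30, so n = 30.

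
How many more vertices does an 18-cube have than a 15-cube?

The 18-cube has 2^18 = 262144 vertices. The 15-cube has 2^15 = 32768 vertices. Difference: 262144 - 32768 = 229376.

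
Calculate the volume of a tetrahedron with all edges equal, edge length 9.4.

Volume = (√2/12) · 9.4³ = 97.8853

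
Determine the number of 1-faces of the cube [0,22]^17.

Choose 1 of 17 axes to span the face (C(17,1) = 17 ways), then fix each of the remaining 16 coordinates at one of its two extreme values (2^16 = 65536 ways): 17·65536 = 1114112.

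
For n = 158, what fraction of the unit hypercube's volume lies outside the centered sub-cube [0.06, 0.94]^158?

The inner cube has side 1-2·0.06 = 0.88 and volume (0.88)^158 ≈ 1.691e-09, so the shell holds 0.9999999983 of the volume.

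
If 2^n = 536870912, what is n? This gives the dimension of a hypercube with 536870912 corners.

2^n = 536870912 ⇒ n = log_2(536870912) = 29.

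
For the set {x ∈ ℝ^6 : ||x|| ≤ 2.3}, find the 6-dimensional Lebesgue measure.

Volume = π^{6/2}·(2.3)^6/Γ(4) ≈ 765.007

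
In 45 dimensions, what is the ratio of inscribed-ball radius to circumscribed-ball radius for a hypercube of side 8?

r_in / r_out = (8/2) / (8√45/2) = 1/√45 ≈ 0.149071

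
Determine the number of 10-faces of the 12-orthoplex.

Each 10-face is the convex hull of 11 vertices, one chosen as ±e_i from each of 11 distinct axes: 2^11·C(12,11) = 24576.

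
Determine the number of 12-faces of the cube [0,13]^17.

Choose 12 of 17 axes to span the face (C(17,12) = 6188 ways), then fix each of the remaining 5 coordinates at one of its two extreme values (2^5 = 32 ways): 6188·32 = 198016.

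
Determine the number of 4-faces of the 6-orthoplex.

An n-cross-polytope has 2^(k+1)·C(n,k+1) k-faces. Here 2^5·C(6,5) = 32·6 = 192.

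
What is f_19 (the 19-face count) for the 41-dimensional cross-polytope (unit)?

Number of 19-faces = 2^(19+1) · C(41,19+1) = 1048576 · 269128937220 = 282202144474398720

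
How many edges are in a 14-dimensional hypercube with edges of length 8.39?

Choose 1 of 14 axes to span the face (C(14,1) = 14 ways), then fix each of the remaining 13 coordinates at one of its two extreme values (2^13 = 8192 ways): 14·8192 = 114688.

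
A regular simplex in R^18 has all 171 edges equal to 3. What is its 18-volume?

For a regular n-simplex with edge a, V = (a^n / n!)·√((n+1)/2^n). With a=3, n=18: V ≈ 5.15167e-10.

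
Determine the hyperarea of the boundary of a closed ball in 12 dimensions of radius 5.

S = n·V_n(r)/r = 12·V_12(5)/5 (volume-to-surface relation), giving 9765625·π^6/12 ≈ 7.82381e+08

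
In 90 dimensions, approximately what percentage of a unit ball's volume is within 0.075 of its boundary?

1 - (1-0.075)^90 ≈ 0.999103 ≈ 99.91%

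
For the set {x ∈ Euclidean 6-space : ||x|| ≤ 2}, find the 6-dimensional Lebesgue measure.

V_6(2) = π^(6/2) · (2)^6 / Γ(6/2 + 1) = 32·π^3/3 ≈ 330.734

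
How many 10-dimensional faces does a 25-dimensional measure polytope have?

An n-cube has C(n,k)·2^(n-k) k-faces. Here C(25,10)·2^15 = 3268760·32768 = 107110727680.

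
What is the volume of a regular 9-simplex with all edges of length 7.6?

V_9 = √(10) · 7.6^9 / (9! · 2^(9/2)) ≈ 32.578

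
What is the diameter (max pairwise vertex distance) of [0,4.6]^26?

The space diagonal of an n-cube of side s is s√n. Here 4.6·√26 ≈ 23.4555.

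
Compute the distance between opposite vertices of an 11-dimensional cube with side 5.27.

The space diagonal of an n-cube of side s is s√n. Here 5.27·√11 ≈ 17.4786.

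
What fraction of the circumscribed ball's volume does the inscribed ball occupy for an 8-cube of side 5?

V_in / V_out = (r_in/r_out)^8 = (1/√8)^8 = 8^(-8/2) ≈ 0.000244141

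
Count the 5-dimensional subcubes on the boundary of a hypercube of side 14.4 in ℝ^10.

f_5(10-cube) = (10 choose 5) · 2^5 = 8064.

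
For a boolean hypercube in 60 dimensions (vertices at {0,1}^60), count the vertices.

An n-cube has 2^n vertices; for n = 60 that is 2^60 = 1152921504606846976.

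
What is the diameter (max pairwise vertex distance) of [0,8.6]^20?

||(8.6,8.6,...,8.6)|| = √(20)·8.6 ≈ 38.4604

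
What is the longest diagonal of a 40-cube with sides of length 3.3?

d = √(3.3² + 3.3² + ... + 3.3²) [40 terms] = √(40·3.3²) = 3.3√40 ≈ 20.871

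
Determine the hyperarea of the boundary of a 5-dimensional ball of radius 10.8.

S = n·V_n(r)/r = 5·V_5(10.8)/10.8 (volume-to-surface relation), giving 358066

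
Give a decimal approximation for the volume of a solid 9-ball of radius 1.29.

The n-ball volume is π^(n/2)·r^n/Γ(n/2+1). With n=9, r=1.29: V ≈ 32.6306.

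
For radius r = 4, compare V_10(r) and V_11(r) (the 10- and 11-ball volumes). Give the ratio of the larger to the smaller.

V_10(4) ≈ 2.67404e+06, V_11(4) ≈ 7.9025e+06. The 11-ball is larger by a factor of 2.955.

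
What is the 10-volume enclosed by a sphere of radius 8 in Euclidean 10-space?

Volume = π^{10/2}·(8)^10/Γ(6) = 134217728·π^5/15 ≈ 2.73822e+09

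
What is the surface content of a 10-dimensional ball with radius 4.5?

S_10(4.5) = 2·π^(10/2)·(4.5)^9 / Γ(10/2) = 129140163·π^5/2048 ≈ 1.92966e+07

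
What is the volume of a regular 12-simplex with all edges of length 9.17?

V = (9.17^12 / 12!) · √((12+1) / 2^12) ≈ 41.5802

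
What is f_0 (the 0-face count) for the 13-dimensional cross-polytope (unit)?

Number of 0-faces = 2^(0+1) · C(13,0+1) = 2 · 13 = 26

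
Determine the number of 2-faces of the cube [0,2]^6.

Number of 2-faces = C(6,2) · 2^(6-2) = 15 · 16 = 240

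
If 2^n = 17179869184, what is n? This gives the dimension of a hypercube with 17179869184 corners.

The n-cube has 2^n vertices, and 17179869184 = 2^34, so n = 34.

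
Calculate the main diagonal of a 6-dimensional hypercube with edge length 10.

d = √(10² + 10² + ... + 10²) [6 terms] = √(6·10²) = 10√6 ≈ 24.4949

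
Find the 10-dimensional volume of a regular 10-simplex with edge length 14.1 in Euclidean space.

For a regular n-simplex with edge a, V = (a^n / n!)·√((n+1)/2^n). With a=14.1, n=10: V ≈ 8871.04.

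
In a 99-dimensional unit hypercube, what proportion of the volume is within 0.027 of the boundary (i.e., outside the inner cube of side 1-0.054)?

Shell fraction = 1 - (1-0.054)^99 ≈ 0.995896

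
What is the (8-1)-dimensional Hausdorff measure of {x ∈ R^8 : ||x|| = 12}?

S_8(12) = 2·π^(8/2)·(12)^7 / Γ(8/2) = 11943936·π^4 ≈ 1.16345e+09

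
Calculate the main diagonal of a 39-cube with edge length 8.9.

d = √(8.9² + 8.9² + ... + 8.9²) [39 terms] = √(39·8.9²) = 8.9√39 ≈ 55.5805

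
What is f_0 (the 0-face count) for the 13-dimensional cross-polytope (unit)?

An n-cross-polytope has 2^(k+1)·C(n,k+1) k-faces. Here 2^1·C(13,1) = 2·13 = 26.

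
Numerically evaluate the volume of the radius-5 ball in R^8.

Volume = π^{8/2}·(5)^8/Γ(5) = 390625·π^4/24 ≈ 1.58543e+06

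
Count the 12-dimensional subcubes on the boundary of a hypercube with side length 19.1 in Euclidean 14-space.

Number of 12-faces = C(14,12) · 2^(14-12) = 91 · 4 = 364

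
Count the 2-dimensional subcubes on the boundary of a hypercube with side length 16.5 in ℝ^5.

f_2(5-cube) = (5 choose 2) · 2^3 = 80.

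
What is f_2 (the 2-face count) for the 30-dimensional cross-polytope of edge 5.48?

Each 2-face is the convex hull of 3 vertices, one chosen as ±e_i from each of 3 distinct axes: 2^3·C(30,3) = 32480.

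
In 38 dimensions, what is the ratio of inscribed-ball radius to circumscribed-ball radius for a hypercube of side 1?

Ratio = (s/2)/(s√38/2) = 38^(-1/2) ≈ 0.162221.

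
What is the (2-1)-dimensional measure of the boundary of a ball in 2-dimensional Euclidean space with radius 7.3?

|∂B_2(7.3)| = 2πr = 2π·7.3 ≈ 45.8673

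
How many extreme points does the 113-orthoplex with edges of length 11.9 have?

The 113-dimensional cross-polytope has 2n = 2·113 = 226 vertices.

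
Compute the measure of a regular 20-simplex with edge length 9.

For a regular n-simplex with edge a, V = (a^n / n!)·√((n+1)/2^n). With a=9, n=20: V ≈ 0.0223633.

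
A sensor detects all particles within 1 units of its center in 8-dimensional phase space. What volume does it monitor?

Volume = π^{8/2}·(1)^8/Γ(5) = π^4/24 ≈ 4.05871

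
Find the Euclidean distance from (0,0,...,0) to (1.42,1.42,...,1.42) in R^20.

The space diagonal of an n-cube of side s is s√n. Here 1.42·√20 ≈ 6.35043.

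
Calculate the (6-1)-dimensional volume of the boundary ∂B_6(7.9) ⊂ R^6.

|∂B_6(7.9)| ≈ 954081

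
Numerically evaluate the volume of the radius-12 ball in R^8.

The n-ball volume is π^(n/2)·r^n/Γ(n/2+1). With n=8, r=12: V = 17915904·π^4 ≈ 1.74517e+09.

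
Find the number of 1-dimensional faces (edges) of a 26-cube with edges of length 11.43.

Each of the 2^26 = 67108864 vertices has degree 26; total edges = 26·2^26/2 = 872415232.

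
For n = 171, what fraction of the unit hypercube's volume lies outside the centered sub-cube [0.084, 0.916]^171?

1 - (1 - 2·0.084)^171 = 1 - 0.832^171 ≈ 1 - 2.193e-14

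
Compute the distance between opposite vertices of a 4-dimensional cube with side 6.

d = √(6² + 6² + ... + 6²) [4 terms] = √(4·6²) = 6√4 = 12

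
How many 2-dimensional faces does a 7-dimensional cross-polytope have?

An n-cross-polytope has 2^(k+1)·C(n,k+1) k-faces. Here 2^3·C(7,3) = 8·35 = 280.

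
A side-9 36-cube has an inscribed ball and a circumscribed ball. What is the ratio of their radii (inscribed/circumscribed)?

r_in / r_out = (9/2) / (9√36/2) = 1/√36 ≈ 0.166667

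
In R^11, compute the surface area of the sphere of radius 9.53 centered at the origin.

S = n·V_n(r)/r = 11·V_11(9.53)/9.53 (volume-to-surface relation), giving 1.28064e+11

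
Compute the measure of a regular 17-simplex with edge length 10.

For a regular n-simplex with edge a, V = (a^n / n!)·√((n+1)/2^n). With a=10, n=17: V ≈ 3.29468.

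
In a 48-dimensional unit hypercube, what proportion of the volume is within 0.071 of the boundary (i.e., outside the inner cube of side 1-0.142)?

Shell fraction = 1 - (1-0.142)^48 ≈ 0.999358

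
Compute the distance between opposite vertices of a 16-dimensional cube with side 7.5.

d = √(7.5² + 7.5² + ... + 7.5²) [16 terms] = √(16·7.5²) = 7.5√16 = 30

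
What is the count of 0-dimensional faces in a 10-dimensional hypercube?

Choose 0 of 10 axes to span the face (C(10,0) = 1 way), then fix each of the remaining 10 coordinates at one of its two extreme values (2^10 = 1024 ways): 1·1024 = 1024.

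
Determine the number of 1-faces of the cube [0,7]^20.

Number of 1-faces = C(20,1) · 2^(20-1) = 20 · 524288 = 10485760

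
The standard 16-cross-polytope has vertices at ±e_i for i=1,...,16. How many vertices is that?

An n-cross-polytope has 2n vertices; here n = 16, giving 32.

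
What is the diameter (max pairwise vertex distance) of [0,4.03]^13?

The space diagonal of an n-cube of side s is s√n. Here 4.03·√13 ≈ 14.5304.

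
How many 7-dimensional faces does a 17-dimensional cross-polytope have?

f_7(17-orthoplex) = 2^8 · (17 choose 8) = 6223360.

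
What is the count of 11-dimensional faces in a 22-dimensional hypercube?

f_11(22-cube) = (22 choose 11) · 2^11 = 1444724736.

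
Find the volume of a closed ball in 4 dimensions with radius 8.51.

V_4(8.51) = π^(4/2) · (8.51)^4 / Γ(4/2 + 1) ≈ 25881.4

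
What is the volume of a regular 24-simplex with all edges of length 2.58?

For a regular n-simplex with edge a, V = (a^n / n!)·√((n+1)/2^n). With a=2.58, n=24: V ≈ 1.4886e-17.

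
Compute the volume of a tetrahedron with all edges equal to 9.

Volume = (√2/12) · 9³ = 85.9135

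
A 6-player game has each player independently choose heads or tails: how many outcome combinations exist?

Each vertex is a binary string of length 6, so there are 2^6 = 64.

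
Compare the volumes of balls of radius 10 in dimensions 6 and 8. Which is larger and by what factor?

V_6(10) ≈ 5.16771e+06, V_8(10) ≈ 4.05871e+08. The 8-ball is larger by a factor of 78.54.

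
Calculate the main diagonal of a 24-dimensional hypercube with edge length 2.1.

The space diagonal of an n-cube of side s is s√n. Here 2.1·√24 ≈ 10.2879.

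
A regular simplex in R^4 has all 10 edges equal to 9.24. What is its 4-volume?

For a regular n-simplex with edge a, V = (a^n / n!)·√((n+1)/2^n). With a=9.24, n=4: V ≈ 169.786.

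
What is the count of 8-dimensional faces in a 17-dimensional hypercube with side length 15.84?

Choose 8 of 17 axes to span the face (C(17,8) = 24310 ways), then fix each of the remaining 9 coordinates at one of its two extreme values (2^9 = 512 ways): 24310·512 = 12446720.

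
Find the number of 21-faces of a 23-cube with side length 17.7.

An n-cube has C(n,k)·2^(n-k) k-faces. Here C(23,21)·2^2 = 253·4 = 1012.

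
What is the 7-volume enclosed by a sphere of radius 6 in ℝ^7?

The n-ball volume is π^(n/2)·r^n/Γ(n/2+1). With n=7, r=6: V = 1492992·π^3/35 ≈ 1.32263e+06.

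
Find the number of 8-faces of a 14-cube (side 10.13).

Number of 8-faces = C(14,8) · 2^(14-8) = 3003 · 64 = 192192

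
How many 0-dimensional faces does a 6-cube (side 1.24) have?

An n-cube has C(n,k)·2^(n-k) k-faces. Here C(6,0)·2^6 = 1·64 = 64.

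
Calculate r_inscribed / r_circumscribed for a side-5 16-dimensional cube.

For an n-cube of any side s, the inradius is s/2 and the circumradius is s√n/2, so the ratio is 1/√16 ≈ 0.25.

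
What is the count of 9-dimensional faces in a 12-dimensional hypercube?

f_9(12-cube) = (12 choose 9) · 2^3 = 1760.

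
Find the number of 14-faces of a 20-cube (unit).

f_14(20-cube) = (20 choose 14) · 2^6 = 2480640.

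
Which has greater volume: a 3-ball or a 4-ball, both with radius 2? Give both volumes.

V_3(2) ≈ 33.5103. V_4(2) ≈ 78.9568. The 4-ball is larger.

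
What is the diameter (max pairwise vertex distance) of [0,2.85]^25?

The space diagonal of an n-cube of side s is s√n. Here 2.85·√25 = 14.25.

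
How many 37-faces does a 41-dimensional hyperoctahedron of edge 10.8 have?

Each 37-face is the convex hull of 38 vertices, one chosen as ±e_i from each of 38 distinct axes: 2^38·C(41,38) = 2930198488023040.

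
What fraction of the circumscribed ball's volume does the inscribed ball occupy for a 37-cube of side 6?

The radii are 6/2 and 6√37/2, so the volume ratio is (1/√37)^37 = 37^{-37/2} ≈ 9.73348e-30.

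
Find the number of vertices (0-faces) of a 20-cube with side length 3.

An n-cube has C(n,k)·2^(n-k) k-faces. Here C(20,0)·2^20 = 1·1048576 = 1048576.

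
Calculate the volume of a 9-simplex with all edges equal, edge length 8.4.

For a regular n-simplex with edge a, V = (a^n / n!)·√((n+1)/2^n). With a=8.4, n=9: V ≈ 80.1891.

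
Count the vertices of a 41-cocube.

The vertices are ±e_1, ..., ±e_41, so there are 2·41 = 82.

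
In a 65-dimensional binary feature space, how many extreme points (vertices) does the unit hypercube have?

Each vertex is a binary string of length 65, so there are 2^65 = 36893488147419103232.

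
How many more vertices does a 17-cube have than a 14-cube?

The 17-cube has 2^17 = 131072 vertices. The 14-cube has 2^14 = 16384 vertices. Difference: 131072 - 16384 = 114688.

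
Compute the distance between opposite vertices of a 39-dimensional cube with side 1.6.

d = √(1.6² + 1.6² + ... + 1.6²) [39 terms] = √(39·1.6²) = 1.6√39 ≈ 9.992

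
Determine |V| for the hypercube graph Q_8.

Each vertex is a binary string of length 8, so there are 2^8 = 256.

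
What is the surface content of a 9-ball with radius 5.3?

S_9(5.3) = 2·π^(9/2)·(5.3)^8 / Γ(9/2) ≈ 1.84828e+07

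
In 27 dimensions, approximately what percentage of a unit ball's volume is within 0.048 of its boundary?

1 - (1-0.048)^27 ≈ 0.735029 ≈ 73.50%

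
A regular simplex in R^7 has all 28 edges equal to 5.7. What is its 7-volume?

V_7 = √(8) · 5.7^7 / (7! · 2^(7/2)) ≈ 9.69691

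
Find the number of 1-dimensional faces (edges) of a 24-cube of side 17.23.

The 24-cube has n·2^(n-1) = 24·2^23 = 24·8388608 = 201326592 edges.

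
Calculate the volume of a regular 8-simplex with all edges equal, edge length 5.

V_8 = √(9) · 5^8 / (8! · 2^(8/2)) ≈ 1.81652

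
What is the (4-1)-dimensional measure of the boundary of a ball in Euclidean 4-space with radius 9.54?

S_4(9.54) = 2·π^(4/2)·(9.54)^3 / Γ(4/2) ≈ 17138.6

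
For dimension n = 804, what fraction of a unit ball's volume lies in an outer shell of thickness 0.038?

1 - (1-0.038)^804 ≈ 1 - 2.97e-14 ≈ (100 - 2.98e-12)%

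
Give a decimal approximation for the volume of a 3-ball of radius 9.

V_3(9) = π^(3/2) · (9)^3 / Γ(3/2 + 1) = 972·π ≈ 3053.63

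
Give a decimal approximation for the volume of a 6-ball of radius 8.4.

Volume = π^{6/2}·(8.4)^6/Γ(4) ≈ 1.81541e+06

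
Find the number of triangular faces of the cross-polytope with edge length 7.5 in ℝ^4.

Each 2-face is the convex hull of 3 vertices, one chosen as ±e_i from each of 3 distinct axes: 2^3·C(4,3) = 32.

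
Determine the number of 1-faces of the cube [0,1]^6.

f_1(6-cube) = (6 choose 1) · 2^5 = 192.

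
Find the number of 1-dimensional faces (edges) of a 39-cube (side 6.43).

An n-cube has n·2^(n-1) edges. With n = 39: 39·274877906944 = 10720238370816.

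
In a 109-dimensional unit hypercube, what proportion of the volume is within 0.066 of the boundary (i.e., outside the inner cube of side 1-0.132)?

The inner cube has side 1-2·0.066 = 0.868 and volume (0.868)^109 ≈ 1.989e-07, so the shell holds 0.9999998011 of the volume.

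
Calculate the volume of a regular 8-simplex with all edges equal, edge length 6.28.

For a regular n-simplex with edge a, V = (a^n / n!)·√((n+1)/2^n). With a=6.28, n=8: V ≈ 11.2501.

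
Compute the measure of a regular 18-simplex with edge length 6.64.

Volume = 6.64^18 · √(19/2^18) / 18! ≈ 0.000837127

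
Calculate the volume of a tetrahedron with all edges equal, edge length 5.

Volume = (√2/12) · 5³ = 14.7314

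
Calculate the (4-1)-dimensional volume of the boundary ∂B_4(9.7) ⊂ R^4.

The surface area of an n-ball is 2π^(n/2) r^(n-1) / Γ(n/2). For n=4, r=9.7: 18015.4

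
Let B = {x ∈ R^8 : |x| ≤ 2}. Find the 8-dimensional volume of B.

V_8(2) = π^(8/2) · (2)^8 / Γ(8/2 + 1) = 32·π^4/3 ≈ 1039.03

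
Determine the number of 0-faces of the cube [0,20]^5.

An n-cube has C(n,k)·2^(n-k) k-faces. Here C(5,0)·2^5 = 1·32 = 32.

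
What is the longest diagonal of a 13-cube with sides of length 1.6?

Diagonal = √13 · 1.6 ≈ 5.76888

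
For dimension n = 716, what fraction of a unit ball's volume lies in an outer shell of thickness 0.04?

1 - (1-0.04)^716 ≈ 1 - 2.024e-13 ≈ (100 - 2.02e-11)%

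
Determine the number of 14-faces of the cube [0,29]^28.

Number of 14-faces = C(28,14) · 2^(28-14) = 40116600 · 16384 = 657270374400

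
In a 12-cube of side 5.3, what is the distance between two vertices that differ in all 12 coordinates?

The space diagonal of an n-cube of side s is s√n. Here 5.3·√12 ≈ 18.3597.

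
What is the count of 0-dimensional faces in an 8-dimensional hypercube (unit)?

Choose 0 of 8 axes to span the face (C(8,0) = 1 way), then fix each of the remaining 8 coordinates at one of its two extreme values (2^8 = 256 ways): 1·256 = 256.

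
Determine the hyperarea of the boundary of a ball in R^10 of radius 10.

|∂B_10(10)| = 250000000·π^5/3 ≈ 2.55016e+10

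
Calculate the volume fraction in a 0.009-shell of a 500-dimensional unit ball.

1 - (1-0.009)^500 ≈ 0.989115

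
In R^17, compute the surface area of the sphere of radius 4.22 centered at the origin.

S_17(4.22) = 2·π^(17/2)·(4.22)^16 / Γ(17/2) ≈ 2.42443e+10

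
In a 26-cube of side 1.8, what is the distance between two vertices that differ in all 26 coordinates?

||(1.8,1.8,...,1.8)|| = √(26)·1.8 ≈ 9.17824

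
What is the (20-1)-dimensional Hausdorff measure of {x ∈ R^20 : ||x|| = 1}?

The surface area of an n-ball is 2π^(n/2) r^(n-1) / Γ(n/2). For n=20, r=1: π^10/181440 ≈ 0.516138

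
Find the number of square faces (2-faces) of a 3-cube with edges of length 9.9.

f_2(3-cube) = (3 choose 2) · 2^1 = 6.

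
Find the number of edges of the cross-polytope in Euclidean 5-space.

Each 1-face is the convex hull of 2 vertices, one chosen as ±e_i from each of 2 distinct axes: 2^2·C(5,2) = 40.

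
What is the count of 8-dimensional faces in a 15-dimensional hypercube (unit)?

An n-cube has C(n,k)·2^(n-k) k-faces. Here C(15,8)·2^7 = 6435·128 = 823680.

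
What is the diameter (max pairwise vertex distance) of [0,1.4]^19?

d = √(1.4² + 1.4² + ... + 1.4²) [19 terms] = √(19·1.4²) = 1.4√19 ≈ 6.10246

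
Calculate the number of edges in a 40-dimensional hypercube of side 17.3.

Each of the 2^40 = 1099511627776 vertices has degree 40; total edges = 40·2^40/2 = 21990232555520.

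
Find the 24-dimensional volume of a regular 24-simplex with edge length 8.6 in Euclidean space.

For a regular n-simplex with edge a, V = (a^n / n!)·√((n+1)/2^n). With a=8.6, n=24: V ≈ 5.27069e-05.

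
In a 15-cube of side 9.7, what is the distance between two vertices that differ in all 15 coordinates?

||(9.7,9.7,...,9.7)|| = √(15)·9.7 ≈ 37.5679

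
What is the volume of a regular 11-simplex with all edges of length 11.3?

V = (11.3^11 / 11!) · √((11+1) / 2^11) ≈ 735.585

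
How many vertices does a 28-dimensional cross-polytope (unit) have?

The vertices are ±e_1, ..., ±e_28, so there are 2·28 = 56.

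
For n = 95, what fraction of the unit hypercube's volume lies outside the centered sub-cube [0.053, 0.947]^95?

1 - (1 - 2·0.053)^95 = 1 - 0.894^95 ≈ 0.999976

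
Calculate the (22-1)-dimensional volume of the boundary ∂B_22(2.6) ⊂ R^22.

S = n·V_n(r)/r = 22·V_22(2.6)/2.6 (volume-to-surface relation), giving 8.40148e+07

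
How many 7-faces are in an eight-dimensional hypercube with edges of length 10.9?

Choose 7 of 8 axes to span the face (C(8,7) = 8 ways), then fix each of the remaining 1 coordinate at one of its two extreme values (2^1 = 2 ways): 8·2 = 16.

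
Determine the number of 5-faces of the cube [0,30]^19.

Number of 5-faces = C(19,5) · 2^(19-5) = 11628 · 16384 = 190513152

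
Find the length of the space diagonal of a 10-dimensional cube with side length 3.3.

Diagonal = √10 · 3.3 ≈ 10.4355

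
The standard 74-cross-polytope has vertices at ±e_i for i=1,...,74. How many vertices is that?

An n-cross-polytope has 2n vertices; here n = 74, giving 148.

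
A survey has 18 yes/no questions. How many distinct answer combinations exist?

Number of vertices = 2^18 = 262144.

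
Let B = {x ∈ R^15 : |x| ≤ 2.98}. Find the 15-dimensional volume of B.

V_15(2.98) = π^(15/2) · (2.98)^15 / Γ(15/2 + 1) ≈ 4.95078e+06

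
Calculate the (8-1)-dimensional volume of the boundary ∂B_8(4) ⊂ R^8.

S = n·V_n(r)/r = 8·V_8(4)/4 (volume-to-surface relation), giving 16384·π^4/3 ≈ 531984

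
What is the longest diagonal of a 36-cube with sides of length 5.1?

d = √(5.1² + 5.1² + ... + 5.1²) [36 terms] = √(36·5.1²) = 5.1√36 = 30.6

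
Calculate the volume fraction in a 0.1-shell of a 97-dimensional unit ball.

1 - (1-0.1)^97 ≈ 0.999964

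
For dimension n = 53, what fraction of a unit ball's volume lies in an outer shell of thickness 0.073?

1 - (1-0.073)^53 ≈ 0.982002 ≈ 98.20%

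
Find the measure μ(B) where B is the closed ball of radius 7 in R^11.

V_11(7) = π^(11/2) · (7)^11 / Γ(11/2 + 1) = 18078415936·π^5/1485 ≈ 3.72549e+09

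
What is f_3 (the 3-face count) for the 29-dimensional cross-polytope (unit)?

Number of 3-faces = 2^(3+1) · C(29,3+1) = 16 · 23751 = 380016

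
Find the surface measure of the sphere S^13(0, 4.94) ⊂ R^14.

|∂B_14(4.94)| ≈ 8.75381e+09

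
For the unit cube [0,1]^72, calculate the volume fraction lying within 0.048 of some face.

Shell fraction = 1 - (1-0.096)^72 ≈ 0.999302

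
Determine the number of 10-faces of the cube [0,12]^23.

Choose 10 of 23 axes to span the face (C(23,10) = 1144066 ways), then fix each of the remaining 13 coordinates at one of its two extreme values (2^13 = 8192 ways): 1144066·8192 = 9372188672.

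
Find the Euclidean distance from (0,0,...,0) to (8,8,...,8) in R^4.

The space diagonal of an n-cube of side s is s√n. Here 8·√4 = 16.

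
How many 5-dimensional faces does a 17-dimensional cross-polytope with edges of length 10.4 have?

An n-cross-polytope has 2^(k+1)·C(n,k+1) k-faces. Here 2^6·C(17,6) = 64·12376 = 792064.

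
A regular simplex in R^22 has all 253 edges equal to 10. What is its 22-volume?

For a regular n-simplex with edge a, V = (a^n / n!)·√((n+1)/2^n). With a=10, n=22: V ≈ 0.0208337.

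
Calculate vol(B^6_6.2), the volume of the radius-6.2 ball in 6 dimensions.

V_6(6.2) = π^(6/2) · (6.2)^6 / Γ(6/2 + 1) ≈ 293527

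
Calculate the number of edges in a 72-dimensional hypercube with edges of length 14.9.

The 72-cube has n·2^(n-1) = 72·2^71 = 72·2361183241434822606848 = 170005193383307227693056 edges.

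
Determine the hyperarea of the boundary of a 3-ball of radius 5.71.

The surface area of an n-ball is 2π^(n/2) r^(n-1) / Γ(n/2). For n=3, r=5.71: 4πr² = 4π·(5.71)² ≈ 409.715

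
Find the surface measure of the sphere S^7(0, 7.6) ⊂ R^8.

S_8(7.6) = 2·π^(8/2)·(7.6)^7 / Γ(8/2) ≈ 4.75525e+07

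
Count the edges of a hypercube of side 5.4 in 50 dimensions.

An n-cube has n·2^(n-1) edges. With n = 50: 50·562949953421312 = 28147497671065600.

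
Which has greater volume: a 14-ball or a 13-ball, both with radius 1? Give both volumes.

V_14(1) ≈ 0.599265. V_13(1) ≈ 0.910629. The 13-ball is larger.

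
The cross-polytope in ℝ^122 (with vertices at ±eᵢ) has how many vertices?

Number of vertices = 2n = 244.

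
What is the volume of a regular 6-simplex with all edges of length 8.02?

Volume = 8.02^6 · √(7/2^6) / 6! ≈ 122.229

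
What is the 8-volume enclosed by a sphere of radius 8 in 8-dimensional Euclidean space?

V_8(8) = π^(8/2) · (8)^8 / Γ(8/2 + 1) = 2097152·π^4/3 ≈ 6.80939e+07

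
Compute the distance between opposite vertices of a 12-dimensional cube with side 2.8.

The space diagonal of an n-cube of side s is s√n. Here 2.8·√12 ≈ 9.69948.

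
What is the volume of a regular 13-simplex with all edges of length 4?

V = (4^13 / 13!) · √((13+1) / 2^13) ≈ 0.000445521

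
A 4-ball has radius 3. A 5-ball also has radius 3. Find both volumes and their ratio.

V_4(3) ≈ 399.719. V_5(3) ≈ 1279.1. Ratio V_4/V_5 ≈ 0.3125.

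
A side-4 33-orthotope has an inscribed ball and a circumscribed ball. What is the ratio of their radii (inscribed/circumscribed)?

Ratio = (s/2)/(s√33/2) = 33^(-1/2) ≈ 0.174078.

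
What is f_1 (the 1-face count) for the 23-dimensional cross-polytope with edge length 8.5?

An n-cross-polytope has 2^(k+1)·C(n,k+1) k-faces. Here 2^2·C(23,2) = 4·253 = 1012.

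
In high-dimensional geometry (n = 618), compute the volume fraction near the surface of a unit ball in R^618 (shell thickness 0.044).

1 - (1-0.044)^618 ≈ 1 - 8.375e-13 ≈ (100 - 8.37e-11)%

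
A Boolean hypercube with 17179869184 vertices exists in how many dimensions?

n = log_2(17179869184) = 34.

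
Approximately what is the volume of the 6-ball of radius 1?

V = π^3/6 ≈ 5.16771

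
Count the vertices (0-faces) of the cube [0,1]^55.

An n-cube has 2^n vertices; for n = 55 that is 2^55 = 36028797018963968.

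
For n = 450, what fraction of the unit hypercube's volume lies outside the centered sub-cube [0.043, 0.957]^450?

1 - (1 - 2·0.043)^450 = 1 - 0.914^450 ≈ 1 - 2.666e-18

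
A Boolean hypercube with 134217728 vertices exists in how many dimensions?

The n-cube has 2^n vertices, and 134217728 = 2^27, so n = 27.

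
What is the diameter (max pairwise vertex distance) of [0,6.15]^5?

Diagonal = √5 · 6.15 ≈ 13.7518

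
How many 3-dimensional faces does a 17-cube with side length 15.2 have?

Number of 3-faces = C(17,3) · 2^(17-3) = 680 · 16384 = 11141120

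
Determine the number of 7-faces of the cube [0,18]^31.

An n-cube has C(n,k)·2^(n-k) k-faces. Here C(31,7)·2^24 = 2629575·16777216 = 44116947763200.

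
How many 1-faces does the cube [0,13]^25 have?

Number of 1-faces = C(25,1)·2^(25-1) = 25·16777216 = 419430400.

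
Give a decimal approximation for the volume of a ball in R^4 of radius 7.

The n-ball volume is π^(n/2)·r^n/Γ(n/2+1). With n=4, r=7: V = 2401·π^2/2 ≈ 11848.5.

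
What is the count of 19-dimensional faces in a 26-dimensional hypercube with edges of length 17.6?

Number of 19-faces = C(26,19) · 2^(26-19) = 657800 · 128 = 84198400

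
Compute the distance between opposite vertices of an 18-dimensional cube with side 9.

||(9,9,...,9)|| = √(18)·9 ≈ 38.1838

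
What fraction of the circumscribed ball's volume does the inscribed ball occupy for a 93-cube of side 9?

Volume scales as r^n, and r_in/r_out = 1/√93, giving (1/√93)^93 ≈ 2.92108e-92.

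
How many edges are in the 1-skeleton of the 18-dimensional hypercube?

An n-cube has n·2^(n-1) edges. With n = 18: 18·131072 = 2359296.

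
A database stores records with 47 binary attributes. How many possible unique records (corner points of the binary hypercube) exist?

The 47-cube has 2^47 = 140737488355328 vertices.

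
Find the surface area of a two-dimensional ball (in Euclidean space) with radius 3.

|∂B_2(3)| = 2πr = 2π·3 ≈ 18.8496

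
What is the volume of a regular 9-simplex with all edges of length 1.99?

For a regular n-simplex with edge a, V = (a^n / n!)·√((n+1)/2^n). With a=1.99, n=9: V ≈ 0.000188486.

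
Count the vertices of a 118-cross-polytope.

The 118-dimensional cross-polytope has 2n = 2·118 = 236 vertices.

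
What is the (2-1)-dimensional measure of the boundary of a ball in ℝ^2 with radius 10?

|∂B_2(10)| = 2πr = 2π·10 ≈ 62.8319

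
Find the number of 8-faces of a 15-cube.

An n-cube has C(n,k)·2^(n-k) k-faces. Here C(15,8)·2^7 = 6435·128 = 823680.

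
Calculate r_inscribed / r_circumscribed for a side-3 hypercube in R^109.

For an n-cube of any side s, the inradius is s/2 and the circumradius is s√n/2, so the ratio is 1/√109 ≈ 0.0957826.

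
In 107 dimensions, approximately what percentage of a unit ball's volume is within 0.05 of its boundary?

1 - (1-0.05)^107 ≈ 0.995865 ≈ 99.59%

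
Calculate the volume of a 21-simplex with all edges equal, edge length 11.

For a regular n-simplex with edge a, V = (a^n / n!)·√((n+1)/2^n). With a=11, n=21: V ≈ 0.469136.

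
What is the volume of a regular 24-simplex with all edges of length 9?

V = (9^24 / 24!) · √((24+1) / 2^24) ≈ 0.000156937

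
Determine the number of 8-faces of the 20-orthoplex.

f_8(20-orthoplex) = 2^9 · (20 choose 9) = 85995520.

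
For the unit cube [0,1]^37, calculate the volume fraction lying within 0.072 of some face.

The inner cube has side 1-2·0.072 = 0.856 and volume (0.856)^37 ≈ 0.003173, so the shell holds 0.996827 of the volume.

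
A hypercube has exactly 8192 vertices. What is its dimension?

Since 2^n = 8192, we have n = 13.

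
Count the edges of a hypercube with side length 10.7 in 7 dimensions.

Each of the 2^7 = 128 vertices has degree 7; total edges = 7·2^7/2 = 448.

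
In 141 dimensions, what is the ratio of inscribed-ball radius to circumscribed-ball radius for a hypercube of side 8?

r_in = 8/2 (half the side); r_out = 8√141/2 (half the diagonal). Ratio = 1/√141 ≈ 0.0842152.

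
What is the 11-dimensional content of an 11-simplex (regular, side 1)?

V = (1^11 / 11!) · √((11+1) / 2^11) ≈ 1.91765e-09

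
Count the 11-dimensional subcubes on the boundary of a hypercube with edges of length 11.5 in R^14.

Number of 11-faces = C(14,11) · 2^(14-11) = 364 · 8 = 2912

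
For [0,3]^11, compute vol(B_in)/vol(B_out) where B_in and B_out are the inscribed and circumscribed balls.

V_in / V_out = (r_in/r_out)^11 = (1/√11)^11 = 11^(-11/2) ≈ 1.87215e-06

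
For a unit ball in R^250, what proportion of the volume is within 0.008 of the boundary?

Shell fraction = 1 - (1-0.008)^250 ≈ 0.865749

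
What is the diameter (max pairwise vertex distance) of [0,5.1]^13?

d = √(5.1² + 5.1² + ... + 5.1²) [13 terms] = √(13·5.1²) = 5.1√13 ≈ 18.3883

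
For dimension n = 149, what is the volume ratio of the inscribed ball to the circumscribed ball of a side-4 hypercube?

Volume scales as r^n, and r_in/r_out = 1/√149, giving (1/√149)^149 ≈ 1.25205e-162.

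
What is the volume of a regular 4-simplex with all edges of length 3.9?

V_4 = √(5) · 3.9^4 / (4! · 2^(4/2)) ≈ 5.38855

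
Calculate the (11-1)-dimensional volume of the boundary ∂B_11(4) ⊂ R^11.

S_11(4) = 2·π^(11/2)·(4)^10 / Γ(11/2) = 67108864·π^5/945 ≈ 2.17319e+07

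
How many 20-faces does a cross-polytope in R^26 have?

Each 20-face is the convex hull of 21 vertices, one chosen as ±e_i from each of 21 distinct axes: 2^21·C(26,21) = 137950658560.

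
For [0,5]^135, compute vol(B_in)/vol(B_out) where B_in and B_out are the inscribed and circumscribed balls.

V_in / V_out = (r_in/r_out)^135 = (1/√135)^135 = 135^(-135/2) ≈ 1.59394e-144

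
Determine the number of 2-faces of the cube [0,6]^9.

An n-cube has C(n,k)·2^(n-k) k-faces. Here C(9,2)·2^7 = 36·128 = 4608.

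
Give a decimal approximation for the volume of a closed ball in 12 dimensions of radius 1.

Volume = π^{12/2}·(1)^12/Γ(7) = π^6/720 ≈ 1.33526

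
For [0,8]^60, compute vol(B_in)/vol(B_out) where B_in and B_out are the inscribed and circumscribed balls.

V_in/V_out = n^(-n/2) = 60^(-60/2) ≈ 4.52337e-54.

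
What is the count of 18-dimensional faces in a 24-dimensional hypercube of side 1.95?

Number of 18-faces = C(24,18) · 2^(24-18) = 134596 · 64 = 8614144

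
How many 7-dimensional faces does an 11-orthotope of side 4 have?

Choose 7 of 11 axes to span the face (C(11,7) = 330 ways), then fix each of the remaining 4 coordinates at one of its two extreme values (2^4 = 16 ways): 330·16 = 5280.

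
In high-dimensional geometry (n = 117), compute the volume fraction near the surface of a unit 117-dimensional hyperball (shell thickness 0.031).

1 - (1-0.031)^117 ≈ 0.974888 ≈ 97.49%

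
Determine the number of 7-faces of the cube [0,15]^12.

f_7(12-cube) = (12 choose 7) · 2^5 = 25344.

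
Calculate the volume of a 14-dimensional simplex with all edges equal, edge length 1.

V_14 = √(15) · 1^14 / (14! · 2^(14/2)) ≈ 3.47078e-13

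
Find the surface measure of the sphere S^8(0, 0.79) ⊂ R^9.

S_9(0.79) = 2·π^(9/2)·(0.79)^8 / Γ(9/2) ≈ 4.50378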